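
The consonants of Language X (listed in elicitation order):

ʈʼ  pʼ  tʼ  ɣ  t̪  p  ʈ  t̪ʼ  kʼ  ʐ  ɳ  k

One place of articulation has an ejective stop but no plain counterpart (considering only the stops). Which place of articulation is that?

alveolar

Plain: /p/ (bilabial), /t̪/ (dental), /ʈ/ (retroflex), /k/ (velar).
Ejective: /pʼ/ (bilabial), /t̪ʼ/ (dental), /tʼ/ (alveolar), /ʈʼ/ (retroflex), /kʼ/ (velar).
Every place of articulation has a plain member except alveolar, where /t/ would be expected.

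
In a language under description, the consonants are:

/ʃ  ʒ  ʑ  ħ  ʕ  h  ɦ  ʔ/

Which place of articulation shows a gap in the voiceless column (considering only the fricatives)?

alveolo-palatal

place of articulation  voiceless  voiced  
postalveolar      ʃ         ʒ       
alveolo-palatal   —         ʑ       
pharyngeal        ħ         ʕ       
glottal           h         ɦ       
Every place of articulation has a voiceless member except alveolo-palatal, where /ɕ/ would be expected.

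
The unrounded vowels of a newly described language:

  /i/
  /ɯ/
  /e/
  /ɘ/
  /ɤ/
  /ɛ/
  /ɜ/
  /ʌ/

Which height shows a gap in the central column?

high: front /i/, central —, back /ɯ/.
high-mid: front /e/, central /ɘ/, back /ɤ/.
low-mid: front /ɛ/, central /ɜ/, back /ʌ/.
Every height has a central member except high, where /ɨ/ would be expected.

high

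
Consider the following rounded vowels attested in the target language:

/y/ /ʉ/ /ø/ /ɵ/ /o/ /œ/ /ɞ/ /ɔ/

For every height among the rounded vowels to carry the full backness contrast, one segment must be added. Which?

/u/

height            front     central   back    
high              y         ʉ         —       
high-mid          ø         ɵ         o       
low-mid           œ         ɞ         ɔ       
The high row has no back member, so the gap is the high back rounded vowel /u/.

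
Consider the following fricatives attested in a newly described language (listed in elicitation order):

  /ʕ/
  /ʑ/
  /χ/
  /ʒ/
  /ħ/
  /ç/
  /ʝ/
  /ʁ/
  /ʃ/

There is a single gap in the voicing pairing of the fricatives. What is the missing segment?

/ɕ/

Voiceless: /ʃ/ (postalveolar), /ç/ (palatal), /χ/ (uvular), /ħ/ (pharyngeal).
Voiced: /ʒ/ (postalveolar), /ʑ/ (alveolo-palatal), /ʝ/ (palatal), /ʁ/ (uvular), /ʕ/ (pharyngeal).
The alveolo-palatal row has no voiceless member, so the gap is the voiceless alveolo-palatal fricative /ɕ/.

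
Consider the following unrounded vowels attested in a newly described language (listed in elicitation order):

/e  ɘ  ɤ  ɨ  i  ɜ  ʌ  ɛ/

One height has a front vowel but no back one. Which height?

height            front     central   back    
high              i         ɨ         —       
high-mid          e         ɘ         ɤ       
low-mid           ɛ         ɜ         ʌ       
Every height has a back member except high, where /ɯ/ would be expected.

high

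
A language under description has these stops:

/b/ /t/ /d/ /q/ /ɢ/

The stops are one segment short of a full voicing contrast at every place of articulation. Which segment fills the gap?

bilabial: voiceless —, voiced /b/.
alveolar: voiceless /t/, voiced /d/.
uvular: voiceless /q/, voiced /ɢ/.
The bilabial row has no voiceless member, so the gap is the voiceless bilabial stop /p/.

/p/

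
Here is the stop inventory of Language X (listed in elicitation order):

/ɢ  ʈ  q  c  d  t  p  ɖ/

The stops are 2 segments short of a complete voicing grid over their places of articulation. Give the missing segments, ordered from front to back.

/b/, /ɟ/

place of articulation  voiceless  voiced  
bilabial          p         —       
alveolar          t         d       
retroflex         ʈ         ɖ       
palatal           c         —       
uvular            q         ɢ       
Gaps, from front to back: bilabial lacks voiced (/b/); palatal lacks voiced (/ɟ/).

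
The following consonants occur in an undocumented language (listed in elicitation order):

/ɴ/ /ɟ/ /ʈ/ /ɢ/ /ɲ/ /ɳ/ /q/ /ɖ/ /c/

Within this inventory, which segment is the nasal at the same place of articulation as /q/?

/q/ is a voiceless uvular stop.
The nasal at the same place is an uvular nasal — in this inventory, /ɴ/.

/ɴ/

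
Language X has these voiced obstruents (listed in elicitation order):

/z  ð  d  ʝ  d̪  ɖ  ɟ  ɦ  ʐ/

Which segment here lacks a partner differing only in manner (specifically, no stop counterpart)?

/ɦ/

Dental: /d̪/ ~ /ð/
Alveolar: /d/ ~ /z/
Retroflex: /ɖ/ ~ /ʐ/
Palatal: /ɟ/ ~ /ʝ/
Glottal: only /ɦ/ (fricative); no stop partner.
So /ɦ/ is the unpaired segment.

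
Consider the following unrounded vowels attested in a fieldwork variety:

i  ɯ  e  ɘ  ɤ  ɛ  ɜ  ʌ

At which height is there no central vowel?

height            front     central   back    
high              i         —         ɯ       
high-mid          e         ɘ         ɤ       
low-mid           ɛ         ɜ         ʌ       
Every height has a central member except high, where /ɨ/ would be expected.

high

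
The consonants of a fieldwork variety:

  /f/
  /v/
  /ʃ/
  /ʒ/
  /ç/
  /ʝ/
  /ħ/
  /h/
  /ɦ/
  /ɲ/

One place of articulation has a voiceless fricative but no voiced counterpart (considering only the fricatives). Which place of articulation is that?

place of articulation  voiceless  voiced  
labiodental       f         v       
postalveolar      ʃ         ʒ       
palatal           ç         ʝ       
pharyngeal        ħ         —       
glottal           h         ɦ       
Every place of articulation has a voiced member except pharyngeal, where /ʕ/ would be expected.

pharyngeal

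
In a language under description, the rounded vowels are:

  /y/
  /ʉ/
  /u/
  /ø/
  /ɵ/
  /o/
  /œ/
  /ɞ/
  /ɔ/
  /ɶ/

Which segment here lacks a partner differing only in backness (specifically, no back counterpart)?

/ɶ/

High: /y/ ~ /ʉ/ ~ /u/
High-mid: /ø/ ~ /ɵ/ ~ /o/
Low-mid: /œ/ ~ /ɞ/ ~ /ɔ/
Low: only /ɶ/ (front); no back partner.
So /ɶ/ is the unpaired segment.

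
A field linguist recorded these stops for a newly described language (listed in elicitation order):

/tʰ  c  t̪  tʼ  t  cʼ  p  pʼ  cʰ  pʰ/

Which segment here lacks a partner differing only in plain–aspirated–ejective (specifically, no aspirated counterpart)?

/t̪/

Bilabial: /p/ ~ /pʰ/ ~ /pʼ/
Alveolar: /t/ ~ /tʰ/ ~ /tʼ/
Palatal: /c/ ~ /cʰ/ ~ /cʼ/
Dental: only /t̪/ (plain); no aspirated partner.
So /t̪/ is the unpaired segment.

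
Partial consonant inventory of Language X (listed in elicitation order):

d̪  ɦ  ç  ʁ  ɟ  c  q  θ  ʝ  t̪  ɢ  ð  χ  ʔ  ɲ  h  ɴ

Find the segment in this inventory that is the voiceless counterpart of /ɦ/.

/h/

/ɦ/ is a voiced glottal fricative.
The voiceless counterpart is a voiceless glottal fricative — in this inventory, /h/.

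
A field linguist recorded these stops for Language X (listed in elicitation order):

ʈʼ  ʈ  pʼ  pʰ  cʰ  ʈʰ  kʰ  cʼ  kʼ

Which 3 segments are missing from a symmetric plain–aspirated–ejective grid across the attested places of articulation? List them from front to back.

/p/, /c/, /k/

Plain: /ʈ/ (retroflex).
Aspirated: /pʰ/ (bilabial), /ʈʰ/ (retroflex), /cʰ/ (palatal), /kʰ/ (velar).
Ejective: /pʼ/ (bilabial), /ʈʼ/ (retroflex), /cʼ/ (palatal), /kʼ/ (velar).
Gaps, from front to back: bilabial lacks plain (/p/); palatal lacks plain (/c/); velar lacks plain (/k/).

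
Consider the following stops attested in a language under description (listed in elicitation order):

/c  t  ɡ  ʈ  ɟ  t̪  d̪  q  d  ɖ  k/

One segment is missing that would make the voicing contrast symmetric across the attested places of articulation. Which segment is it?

place of articulation  voiceless  voiced  
dental            t̪        d̪      
alveolar          t         d       
retroflex         ʈ         ɖ       
palatal           c         ɟ       
velar             k         ɡ       
uvular            q         —       
The uvular row has no voiced member, so the gap is the voiced uvular stop /ɢ/.

/ɢ/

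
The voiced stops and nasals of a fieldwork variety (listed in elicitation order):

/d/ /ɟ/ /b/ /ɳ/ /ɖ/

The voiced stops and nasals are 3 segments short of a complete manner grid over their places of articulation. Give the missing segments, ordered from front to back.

place of articulation  oral stop  nasal   
bilabial          b         —       
alveolar          d         —       
retroflex         ɖ         ɳ       
palatal           ɟ         —       
Gaps, from front to back: bilabial lacks nasal (/m/); alveolar lacks nasal (/n/); palatal lacks nasal (/ɲ/).

/m/, /n/, /ɲ/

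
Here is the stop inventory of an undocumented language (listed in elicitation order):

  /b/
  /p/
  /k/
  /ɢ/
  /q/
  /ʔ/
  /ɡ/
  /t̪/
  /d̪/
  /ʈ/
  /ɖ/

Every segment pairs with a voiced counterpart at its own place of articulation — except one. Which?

Bilabial: /p/ ~ /b/
Dental: /t̪/ ~ /d̪/
Retroflex: /ʈ/ ~ /ɖ/
Velar: /k/ ~ /ɡ/
Uvular: /q/ ~ /ɢ/
Glottal: only /ʔ/ (voiceless); no voiced partner.
So /ʔ/ is the unpaired segment.

/ʔ/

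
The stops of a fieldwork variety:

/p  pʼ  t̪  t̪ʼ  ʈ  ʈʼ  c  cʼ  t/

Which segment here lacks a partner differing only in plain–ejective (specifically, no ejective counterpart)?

Bilabial: /p/ ~ /pʼ/
Dental: /t̪/ ~ /t̪ʼ/
Retroflex: /ʈ/ ~ /ʈʼ/
Palatal: /c/ ~ /cʼ/
Alveolar: only /t/ (plain); no ejective partner.
So /t/ is the unpaired segment.

/t/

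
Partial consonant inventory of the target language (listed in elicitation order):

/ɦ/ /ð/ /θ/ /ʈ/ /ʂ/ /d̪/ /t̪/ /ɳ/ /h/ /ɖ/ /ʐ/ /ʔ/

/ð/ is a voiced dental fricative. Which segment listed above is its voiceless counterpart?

The voiceless counterpart is a voiceless dental fricative — in this inventory, /θ/.

/θ/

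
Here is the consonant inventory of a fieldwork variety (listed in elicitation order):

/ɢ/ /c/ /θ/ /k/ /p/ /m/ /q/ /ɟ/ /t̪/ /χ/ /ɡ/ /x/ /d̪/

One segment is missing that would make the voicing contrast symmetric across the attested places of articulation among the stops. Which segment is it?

/b/

place of articulation  voiceless  voiced  
bilabial          p         —       
dental            t̪        d̪      
palatal           c         ɟ       
velar             k         ɡ       
uvular            q         ɢ       
The bilabial row has no voiced member, so the gap is the voiced bilabial stop /b/.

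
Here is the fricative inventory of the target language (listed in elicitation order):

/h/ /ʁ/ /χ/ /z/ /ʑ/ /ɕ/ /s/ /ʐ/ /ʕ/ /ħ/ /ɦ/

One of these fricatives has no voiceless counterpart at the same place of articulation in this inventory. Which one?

Alveolar: /s/ ~ /z/
Alveolo-palatal: /ɕ/ ~ /ʑ/
Uvular: /χ/ ~ /ʁ/
Pharyngeal: /ħ/ ~ /ʕ/
Glottal: /h/ ~ /ɦ/
Retroflex: only /ʐ/ (voiced); no voiceless partner.
So /ʐ/ is the unpaired segment.

/ʐ/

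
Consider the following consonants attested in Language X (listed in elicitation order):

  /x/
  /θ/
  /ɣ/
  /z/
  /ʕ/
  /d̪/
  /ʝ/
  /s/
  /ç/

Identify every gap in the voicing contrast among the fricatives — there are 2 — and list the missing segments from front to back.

place of articulation  voiceless  voiced  
dental            θ         —       
alveolar          s         z       
palatal           ç         ʝ       
velar             x         ɣ       
pharyngeal        —         ʕ       
Gaps, from front to back: dental lacks voiced (/ð/); pharyngeal lacks voiceless (/ħ/).

/ð/, /ħ/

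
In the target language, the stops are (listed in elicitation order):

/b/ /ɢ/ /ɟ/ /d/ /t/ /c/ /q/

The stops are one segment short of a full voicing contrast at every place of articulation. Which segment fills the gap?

/p/

Voiceless: /t/ (alveolar), /c/ (palatal), /q/ (uvular).
Voiced: /b/ (bilabial), /d/ (alveolar), /ɟ/ (palatal), /ɢ/ (uvular).
The bilabial row has no voiceless member, so the gap is the voiceless bilabial stop /p/.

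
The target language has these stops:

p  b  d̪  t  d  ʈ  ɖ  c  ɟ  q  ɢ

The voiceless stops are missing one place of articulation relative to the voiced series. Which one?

place of articulation  voiceless  voiced  
bilabial          p         b       
dental            —         d̪      
alveolar          t         d       
retroflex         ʈ         ɖ       
palatal           c         ɟ       
uvular            q         ɢ       
Every place of articulation has a voiceless member except dental, where /t̪/ would be expected.

dental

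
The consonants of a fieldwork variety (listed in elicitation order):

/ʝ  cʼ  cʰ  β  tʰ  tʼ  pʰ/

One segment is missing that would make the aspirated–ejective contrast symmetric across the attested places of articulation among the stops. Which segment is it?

/pʼ/

bilabial: aspirated /pʰ/, ejective —.
alveolar: aspirated /tʰ/, ejective /tʼ/.
palatal: aspirated /cʰ/, ejective /cʼ/.
The bilabial row has no ejective member, so the gap is the ejective bilabial stop /pʼ/.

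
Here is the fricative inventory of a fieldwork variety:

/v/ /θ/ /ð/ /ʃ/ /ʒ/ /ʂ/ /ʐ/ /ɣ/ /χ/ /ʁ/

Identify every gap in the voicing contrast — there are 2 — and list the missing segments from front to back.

/f/, /x/

place of articulation  voiceless  voiced  
labiodental       —         v       
dental            θ         ð       
postalveolar      ʃ         ʒ       
retroflex         ʂ         ʐ       
velar             —         ɣ       
uvular            χ         ʁ       
Gaps, from front to back: labiodental lacks voiceless (/f/); velar lacks voiceless (/x/).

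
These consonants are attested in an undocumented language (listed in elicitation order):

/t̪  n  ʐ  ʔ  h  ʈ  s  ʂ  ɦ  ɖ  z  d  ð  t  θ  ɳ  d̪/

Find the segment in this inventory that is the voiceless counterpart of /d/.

/t/

/d/ is a voiced alveolar stop.
The voiceless counterpart is a voiceless alveolar stop — in this inventory, /t/.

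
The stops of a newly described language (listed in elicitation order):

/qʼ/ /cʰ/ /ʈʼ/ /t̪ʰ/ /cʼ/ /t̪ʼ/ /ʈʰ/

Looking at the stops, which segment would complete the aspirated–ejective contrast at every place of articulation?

/qʰ/

dental: aspirated /t̪ʰ/, ejective /t̪ʼ/.
retroflex: aspirated /ʈʰ/, ejective /ʈʼ/.
palatal: aspirated /cʰ/, ejective /cʼ/.
uvular: aspirated —, ejective /qʼ/.
The uvular row has no aspirated member, so the gap is the aspirated uvular stop /qʰ/.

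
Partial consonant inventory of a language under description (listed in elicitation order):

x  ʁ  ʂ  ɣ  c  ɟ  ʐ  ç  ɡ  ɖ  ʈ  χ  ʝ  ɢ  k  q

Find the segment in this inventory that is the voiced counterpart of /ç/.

/ç/ is a voiceless palatal fricative.
The voiced counterpart is a voiced palatal fricative — in this inventory, /ʝ/.

/ʝ/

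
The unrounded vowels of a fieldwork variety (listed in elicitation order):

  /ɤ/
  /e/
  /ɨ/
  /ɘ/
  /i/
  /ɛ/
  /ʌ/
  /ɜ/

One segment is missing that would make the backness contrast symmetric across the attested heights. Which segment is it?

/ɯ/

Front: /i/ (high), /e/ (high-mid), /ɛ/ (low-mid).
Central: /ɨ/ (high), /ɘ/ (high-mid), /ɜ/ (low-mid).
Back: /ɤ/ (high-mid), /ʌ/ (low-mid).
The high row has no back member, so the gap is the high back unrounded vowel /ɯ/.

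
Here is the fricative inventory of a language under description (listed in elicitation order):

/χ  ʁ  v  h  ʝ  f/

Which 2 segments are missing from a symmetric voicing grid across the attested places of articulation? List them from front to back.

Voiceless: /f/ (labiodental), /χ/ (uvular), /h/ (glottal).
Voiced: /v/ (labiodental), /ʝ/ (palatal), /ʁ/ (uvular).
Gaps, from front to back: palatal lacks voiceless (/ç/); glottal lacks voiced (/ɦ/).

/ç/, /ɦ/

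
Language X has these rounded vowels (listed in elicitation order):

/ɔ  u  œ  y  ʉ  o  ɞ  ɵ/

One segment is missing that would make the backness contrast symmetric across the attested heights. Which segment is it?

high: front /y/, central /ʉ/, back /u/.
high-mid: front —, central /ɵ/, back /o/.
low-mid: front /œ/, central /ɞ/, back /ɔ/.
The high-mid row has no front member, so the gap is the high-mid front rounded vowel /ø/.

/ø/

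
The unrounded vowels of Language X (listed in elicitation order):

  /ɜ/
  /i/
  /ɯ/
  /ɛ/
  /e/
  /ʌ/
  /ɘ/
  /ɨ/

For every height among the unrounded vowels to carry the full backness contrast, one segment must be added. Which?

/ɤ/

Front: /i/ (high), /e/ (high-mid), /ɛ/ (low-mid).
Central: /ɨ/ (high), /ɘ/ (high-mid), /ɜ/ (low-mid).
Back: /ɯ/ (high), /ʌ/ (low-mid).
The high-mid row has no back member, so the gap is the high-mid back unrounded vowel /ɤ/.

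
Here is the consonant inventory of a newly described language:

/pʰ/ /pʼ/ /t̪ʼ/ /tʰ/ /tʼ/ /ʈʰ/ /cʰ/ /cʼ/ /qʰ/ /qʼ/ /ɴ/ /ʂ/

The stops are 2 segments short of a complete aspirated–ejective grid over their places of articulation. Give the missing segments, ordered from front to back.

/t̪ʰ/, /ʈʼ/

place of articulation  aspirated  ejective
bilabial          pʰ        pʼ      
dental            —         t̪ʼ     
alveolar          tʰ        tʼ      
retroflex         ʈʰ        —       
palatal           cʰ        cʼ      
uvular            qʰ        qʼ      
Gaps, from front to back: dental lacks aspirated (/t̪ʰ/); retroflex lacks ejective (/ʈʼ/).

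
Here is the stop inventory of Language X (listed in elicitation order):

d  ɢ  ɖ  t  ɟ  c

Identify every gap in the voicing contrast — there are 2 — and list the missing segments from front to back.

Voiceless: /t/ (alveolar), /c/ (palatal).
Voiced: /d/ (alveolar), /ɖ/ (retroflex), /ɟ/ (palatal), /ɢ/ (uvular).
Gaps, from front to back: retroflex lacks voiceless (/ʈ/); uvular lacks voiceless (/q/).

/ʈ/, /q/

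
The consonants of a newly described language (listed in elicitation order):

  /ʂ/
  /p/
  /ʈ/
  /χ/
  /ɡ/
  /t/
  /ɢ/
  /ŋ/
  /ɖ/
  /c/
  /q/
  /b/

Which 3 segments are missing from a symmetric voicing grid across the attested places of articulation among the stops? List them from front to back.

place of articulation  voiceless  voiced  
bilabial          p         b       
alveolar          t         —       
retroflex         ʈ         ɖ       
palatal           c         —       
velar             —         ɡ       
uvular            q         ɢ       
Gaps, from front to back: alveolar lacks voiced (/d/); palatal lacks voiced (/ɟ/); velar lacks voiceless (/k/).

/d/, /ɟ/, /k/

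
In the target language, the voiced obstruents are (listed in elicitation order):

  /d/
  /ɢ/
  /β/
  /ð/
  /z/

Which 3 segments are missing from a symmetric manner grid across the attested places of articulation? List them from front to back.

/b/, /d̪/, /ʁ/

place of articulation  stop      fricative
bilabial          —         β       
dental            —         ð       
alveolar          d         z       
uvular            ɢ         —       
Gaps, from front to back: bilabial lacks stop (/b/); dental lacks stop (/d̪/); uvular lacks fricative (/ʁ/).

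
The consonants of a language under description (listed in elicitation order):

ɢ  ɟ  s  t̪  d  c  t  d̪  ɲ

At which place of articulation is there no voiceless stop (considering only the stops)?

uvular

dental: voiceless /t̪/, voiced /d̪/.
alveolar: voiceless /t/, voiced /d/.
palatal: voiceless /c/, voiced /ɟ/.
uvular: voiceless —, voiced /ɢ/.
Every place of articulation has a voiceless member except uvular, where /q/ would be expected.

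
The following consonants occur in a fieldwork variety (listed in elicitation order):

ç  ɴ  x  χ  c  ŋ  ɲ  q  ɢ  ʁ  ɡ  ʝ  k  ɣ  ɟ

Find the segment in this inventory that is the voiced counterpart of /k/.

/k/ is a voiceless velar stop.
The voiced counterpart is a voiced velar stop — in this inventory, /ɡ/.

/ɡ/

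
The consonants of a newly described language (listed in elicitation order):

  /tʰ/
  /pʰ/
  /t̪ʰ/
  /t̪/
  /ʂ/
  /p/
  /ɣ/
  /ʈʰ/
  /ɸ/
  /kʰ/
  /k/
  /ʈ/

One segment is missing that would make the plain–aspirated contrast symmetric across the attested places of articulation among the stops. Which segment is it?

/t/

Plain: /p/ (bilabial), /t̪/ (dental), /ʈ/ (retroflex), /k/ (velar).
Aspirated: /pʰ/ (bilabial), /t̪ʰ/ (dental), /tʰ/ (alveolar), /ʈʰ/ (retroflex), /kʰ/ (velar).
The alveolar row has no plain member, so the gap is the plain alveolar stop /t/.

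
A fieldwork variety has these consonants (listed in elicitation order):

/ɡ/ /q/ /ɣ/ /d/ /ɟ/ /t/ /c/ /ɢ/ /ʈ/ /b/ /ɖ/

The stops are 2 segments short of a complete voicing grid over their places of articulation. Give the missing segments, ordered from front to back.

place of articulation  voiceless  voiced  
bilabial          —         b       
alveolar          t         d       
retroflex         ʈ         ɖ       
palatal           c         ɟ       
velar             —         ɡ       
uvular            q         ɢ       
Gaps, from front to back: bilabial lacks voiceless (/p/); velar lacks voiceless (/k/).

/p/, /k/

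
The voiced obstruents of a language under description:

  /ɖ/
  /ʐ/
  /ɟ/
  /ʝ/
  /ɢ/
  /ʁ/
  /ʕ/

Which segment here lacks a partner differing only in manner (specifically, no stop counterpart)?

Retroflex: /ɖ/ ~ /ʐ/
Palatal: /ɟ/ ~ /ʝ/
Uvular: /ɢ/ ~ /ʁ/
Pharyngeal: only /ʕ/ (fricative); no stop partner.
So /ʕ/ is the unpaired segment.

/ʕ/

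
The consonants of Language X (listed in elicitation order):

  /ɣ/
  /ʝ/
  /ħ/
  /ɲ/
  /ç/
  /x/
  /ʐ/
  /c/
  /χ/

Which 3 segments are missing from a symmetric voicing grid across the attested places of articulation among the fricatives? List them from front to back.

/ʂ/, /ʁ/, /ʕ/

place of articulation  voiceless  voiced  
retroflex         —         ʐ       
palatal           ç         ʝ       
velar             x         ɣ       
uvular            χ         —       
pharyngeal        ħ         —       
Gaps, from front to back: retroflex lacks voiceless (/ʂ/); uvular lacks voiced (/ʁ/); pharyngeal lacks voiced (/ʕ/).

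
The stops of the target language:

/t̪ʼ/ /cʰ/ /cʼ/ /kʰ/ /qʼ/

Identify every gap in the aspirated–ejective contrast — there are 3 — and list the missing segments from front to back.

/t̪ʰ/, /kʼ/, /qʰ/

place of articulation  aspirated  ejective
dental            —         t̪ʼ     
palatal           cʰ        cʼ      
velar             kʰ        —       
uvular            —         qʼ      
Gaps, from front to back: dental lacks aspirated (/t̪ʰ/); velar lacks ejective (/kʼ/); uvular lacks aspirated (/qʰ/).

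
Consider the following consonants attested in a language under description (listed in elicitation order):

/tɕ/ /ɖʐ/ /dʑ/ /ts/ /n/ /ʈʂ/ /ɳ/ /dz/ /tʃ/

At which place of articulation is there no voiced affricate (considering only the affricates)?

place of articulation  voiceless  voiced  
alveolar          ts        dz      
postalveolar      tʃ        —       
retroflex         ʈʂ        ɖʐ      
alveolo-palatal   tɕ        dʑ      
Every place of articulation has a voiced member except postalveolar, where /dʒ/ would be expected.

postalveolar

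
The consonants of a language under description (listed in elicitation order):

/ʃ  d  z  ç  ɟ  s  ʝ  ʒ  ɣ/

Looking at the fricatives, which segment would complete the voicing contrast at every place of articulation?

place of articulation  voiceless  voiced  
alveolar          s         z       
postalveolar      ʃ         ʒ       
palatal           ç         ʝ       
velar             —         ɣ       
The velar row has no voiceless member, so the gap is the voiceless velar fricative /x/.

/x/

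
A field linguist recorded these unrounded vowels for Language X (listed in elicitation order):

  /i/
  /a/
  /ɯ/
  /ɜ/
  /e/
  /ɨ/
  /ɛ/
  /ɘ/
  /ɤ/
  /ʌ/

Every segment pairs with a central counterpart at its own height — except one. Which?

High: /i/ ~ /ɨ/ ~ /ɯ/
High-mid: /e/ ~ /ɘ/ ~ /ɤ/
Low-mid: /ɛ/ ~ /ɜ/ ~ /ʌ/
Low: only /a/ (front); no central partner.
So /a/ is the unpaired segment.

/a/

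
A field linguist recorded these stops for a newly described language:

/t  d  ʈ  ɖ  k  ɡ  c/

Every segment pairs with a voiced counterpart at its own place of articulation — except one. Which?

/c/

Alveolar: /t/ ~ /d/
Retroflex: /ʈ/ ~ /ɖ/
Velar: /k/ ~ /ɡ/
Palatal: only /c/ (voiceless); no voiced partner.
So /c/ is the unpaired segment.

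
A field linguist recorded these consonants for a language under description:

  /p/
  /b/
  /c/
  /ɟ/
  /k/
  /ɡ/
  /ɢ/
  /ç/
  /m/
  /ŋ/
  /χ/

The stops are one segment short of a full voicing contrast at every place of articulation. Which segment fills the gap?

Voiceless: /p/ (bilabial), /c/ (palatal), /k/ (velar).
Voiced: /b/ (bilabial), /ɟ/ (palatal), /ɡ/ (velar), /ɢ/ (uvular).
The uvular row has no voiceless member, so the gap is the voiceless uvular stop /q/.

/q/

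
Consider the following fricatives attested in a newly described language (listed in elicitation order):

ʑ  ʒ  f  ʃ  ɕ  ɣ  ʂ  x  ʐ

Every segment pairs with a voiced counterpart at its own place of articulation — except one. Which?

/f/

Postalveolar: /ʃ/ ~ /ʒ/
Retroflex: /ʂ/ ~ /ʐ/
Alveolo-palatal: /ɕ/ ~ /ʑ/
Velar: /x/ ~ /ɣ/
Labiodental: only /f/ (voiceless); no voiced partner.
So /f/ is the unpaired segment.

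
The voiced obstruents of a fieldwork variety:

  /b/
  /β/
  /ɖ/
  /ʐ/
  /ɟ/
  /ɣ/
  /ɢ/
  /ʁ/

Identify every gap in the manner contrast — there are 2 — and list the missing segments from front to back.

place of articulation  stop      fricative
bilabial          b         β       
retroflex         ɖ         ʐ       
palatal           ɟ         —       
velar             —         ɣ       
uvular            ɢ         ʁ       
Gaps, from front to back: palatal lacks fricative (/ʝ/); velar lacks stop (/ɡ/).

/ʝ/, /ɡ/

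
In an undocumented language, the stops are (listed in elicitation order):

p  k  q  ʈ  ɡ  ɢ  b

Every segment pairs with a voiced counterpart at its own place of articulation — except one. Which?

/ʈ/

Bilabial: /p/ ~ /b/
Velar: /k/ ~ /ɡ/
Uvular: /q/ ~ /ɢ/
Retroflex: only /ʈ/ (voiceless); no voiced partner.
So /ʈ/ is the unpaired segment.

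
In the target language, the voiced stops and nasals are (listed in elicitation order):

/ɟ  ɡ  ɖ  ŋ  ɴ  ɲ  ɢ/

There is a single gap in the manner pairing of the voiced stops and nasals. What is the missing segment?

retroflex: oral stop /ɖ/, nasal —.
palatal: oral stop /ɟ/, nasal /ɲ/.
velar: oral stop /ɡ/, nasal /ŋ/.
uvular: oral stop /ɢ/, nasal /ɴ/.
The retroflex row has no nasal member, so the gap is the retroflex nasal /ɳ/.

/ɳ/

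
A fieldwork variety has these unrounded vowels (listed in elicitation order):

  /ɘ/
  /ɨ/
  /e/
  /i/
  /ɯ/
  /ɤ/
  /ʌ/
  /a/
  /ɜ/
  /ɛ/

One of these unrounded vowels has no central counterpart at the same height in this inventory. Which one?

/a/

High: /i/ ~ /ɨ/ ~ /ɯ/
High-mid: /e/ ~ /ɘ/ ~ /ɤ/
Low-mid: /ɛ/ ~ /ɜ/ ~ /ʌ/
Low: only /a/ (front); no central partner.
So /a/ is the unpaired segment.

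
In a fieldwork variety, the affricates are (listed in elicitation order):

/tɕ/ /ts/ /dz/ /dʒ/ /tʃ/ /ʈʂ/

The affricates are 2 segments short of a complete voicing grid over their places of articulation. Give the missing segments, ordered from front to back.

/ɖʐ/, /dʑ/

Voiceless: /ts/ (alveolar), /tʃ/ (postalveolar), /ʈʂ/ (retroflex), /tɕ/ (alveolo-palatal).
Voiced: /dz/ (alveolar), /dʒ/ (postalveolar).
Gaps, from front to back: retroflex lacks voiced (/ɖʐ/); alveolo-palatal lacks voiced (/dʑ/).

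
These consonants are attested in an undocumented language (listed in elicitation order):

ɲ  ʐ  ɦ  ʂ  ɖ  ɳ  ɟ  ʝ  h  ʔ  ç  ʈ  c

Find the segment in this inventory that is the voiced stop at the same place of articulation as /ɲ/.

/ɲ/ is a palatal nasal.
The voiced stop at the same place is a voiced palatal stop — in this inventory, /ɟ/.

/ɟ/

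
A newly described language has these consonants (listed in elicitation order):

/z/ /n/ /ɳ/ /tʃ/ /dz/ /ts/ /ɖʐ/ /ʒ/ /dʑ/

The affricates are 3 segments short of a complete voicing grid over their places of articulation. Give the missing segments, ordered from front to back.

Voiceless: /ts/ (alveolar), /tʃ/ (postalveolar).
Voiced: /dz/ (alveolar), /ɖʐ/ (retroflex), /dʑ/ (alveolo-palatal).
Gaps, from front to back: postalveolar lacks voiced (/dʒ/); retroflex lacks voiceless (/ʈʂ/); alveolo-palatal lacks voiceless (/tɕ/).

/dʒ/, /ʈʂ/, /tɕ/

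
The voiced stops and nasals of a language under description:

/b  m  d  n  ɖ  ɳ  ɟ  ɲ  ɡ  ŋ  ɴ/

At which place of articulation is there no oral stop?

Oral stop: /b/ (bilabial), /d/ (alveolar), /ɖ/ (retroflex), /ɟ/ (palatal), /ɡ/ (velar).
Nasal: /m/ (bilabial), /n/ (alveolar), /ɳ/ (retroflex), /ɲ/ (palatal), /ŋ/ (velar), /ɴ/ (uvular).
Every place of articulation has an oral stop member except uvular, where /ɢ/ would be expected.

uvular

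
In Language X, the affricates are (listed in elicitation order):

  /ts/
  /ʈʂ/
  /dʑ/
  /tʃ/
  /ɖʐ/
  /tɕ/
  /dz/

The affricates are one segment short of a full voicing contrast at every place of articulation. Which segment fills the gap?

/dʒ/

place of articulation  voiceless  voiced  
alveolar          ts        dz      
postalveolar      tʃ        —       
retroflex         ʈʂ        ɖʐ      
alveolo-palatal   tɕ        dʑ      
The postalveolar row has no voiced member, so the gap is the voiced postalveolar affricate /dʒ/.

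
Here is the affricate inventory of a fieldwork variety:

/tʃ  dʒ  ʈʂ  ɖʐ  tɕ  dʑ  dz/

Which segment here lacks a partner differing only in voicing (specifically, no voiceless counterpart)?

/dz/

Postalveolar: /tʃ/ ~ /dʒ/
Retroflex: /ʈʂ/ ~ /ɖʐ/
Alveolo-palatal: /tɕ/ ~ /dʑ/
Alveolar: only /dz/ (voiced); no voiceless partner.
So /dz/ is the unpaired segment.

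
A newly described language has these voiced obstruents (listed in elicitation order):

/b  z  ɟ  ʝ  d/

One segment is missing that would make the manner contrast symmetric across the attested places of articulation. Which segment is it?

bilabial: stop /b/, fricative —.
alveolar: stop /d/, fricative /z/.
palatal: stop /ɟ/, fricative /ʝ/.
The bilabial row has no fricative member, so the gap is the bilabial fricative /β/.

/β/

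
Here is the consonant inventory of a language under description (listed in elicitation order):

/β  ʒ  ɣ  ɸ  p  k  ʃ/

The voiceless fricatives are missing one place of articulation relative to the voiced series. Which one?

Voiceless: /ɸ/ (bilabial), /ʃ/ (postalveolar).
Voiced: /β/ (bilabial), /ʒ/ (postalveolar), /ɣ/ (velar).
Every place of articulation has a voiceless member except velar, where /x/ would be expected.

velar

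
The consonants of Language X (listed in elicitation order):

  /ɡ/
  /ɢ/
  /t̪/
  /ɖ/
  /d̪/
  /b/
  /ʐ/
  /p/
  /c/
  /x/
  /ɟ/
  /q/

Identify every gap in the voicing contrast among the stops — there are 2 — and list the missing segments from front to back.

place of articulation  voiceless  voiced  
bilabial          p         b       
dental            t̪        d̪      
retroflex         —         ɖ       
palatal           c         ɟ       
velar             —         ɡ       
uvular            q         ɢ       
Gaps, from front to back: retroflex lacks voiceless (/ʈ/); velar lacks voiceless (/k/).

/ʈ/, /k/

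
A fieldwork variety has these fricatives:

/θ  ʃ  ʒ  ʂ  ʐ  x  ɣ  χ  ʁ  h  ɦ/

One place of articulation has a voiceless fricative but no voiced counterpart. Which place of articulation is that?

dental

Voiceless: /θ/ (dental), /ʃ/ (postalveolar), /ʂ/ (retroflex), /x/ (velar), /χ/ (uvular), /h/ (glottal).
Voiced: /ʒ/ (postalveolar), /ʐ/ (retroflex), /ɣ/ (velar), /ʁ/ (uvular), /ɦ/ (glottal).
Every place of articulation has a voiced member except dental, where /ð/ would be expected.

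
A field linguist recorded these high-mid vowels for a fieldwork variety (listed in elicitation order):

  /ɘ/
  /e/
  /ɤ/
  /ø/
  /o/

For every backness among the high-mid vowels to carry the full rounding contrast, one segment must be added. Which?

backness          unrounded  rounded 
front             e         ø       
central           ɘ         —       
back              ɤ         o       
The central row has no rounded member, so the gap is the central rounded vowel /ɵ/.

/ɵ/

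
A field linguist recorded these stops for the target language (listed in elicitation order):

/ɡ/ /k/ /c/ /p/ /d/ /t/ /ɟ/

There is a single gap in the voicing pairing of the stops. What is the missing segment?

/b/

place of articulation  voiceless  voiced  
bilabial          p         —       
alveolar          t         d       
palatal           c         ɟ       
velar             k         ɡ       
The bilabial row has no voiced member, so the gap is the voiced bilabial stop /b/.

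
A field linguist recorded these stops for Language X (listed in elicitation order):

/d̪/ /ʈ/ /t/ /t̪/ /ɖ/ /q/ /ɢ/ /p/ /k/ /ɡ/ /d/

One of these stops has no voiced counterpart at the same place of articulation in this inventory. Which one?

/p/

Dental: /t̪/ ~ /d̪/
Alveolar: /t/ ~ /d/
Retroflex: /ʈ/ ~ /ɖ/
Velar: /k/ ~ /ɡ/
Uvular: /q/ ~ /ɢ/
Bilabial: only /p/ (voiceless); no voiced partner.
So /p/ is the unpaired segment.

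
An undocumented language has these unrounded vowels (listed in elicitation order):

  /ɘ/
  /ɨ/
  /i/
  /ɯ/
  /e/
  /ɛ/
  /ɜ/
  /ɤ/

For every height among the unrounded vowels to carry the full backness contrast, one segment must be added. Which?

height            front     central   back    
high              i         ɨ         ɯ       
high-mid          e         ɘ         ɤ       
low-mid           ɛ         ɜ         —       
The low-mid row has no back member, so the gap is the low-mid back unrounded vowel /ʌ/.

/ʌ/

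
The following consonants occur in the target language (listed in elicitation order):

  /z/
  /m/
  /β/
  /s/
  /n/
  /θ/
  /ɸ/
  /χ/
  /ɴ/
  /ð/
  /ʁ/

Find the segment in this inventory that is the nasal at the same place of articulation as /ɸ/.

/m/

/ɸ/ is a voiceless bilabial fricative.
The nasal at the same place is a bilabial nasal — in this inventory, /m/.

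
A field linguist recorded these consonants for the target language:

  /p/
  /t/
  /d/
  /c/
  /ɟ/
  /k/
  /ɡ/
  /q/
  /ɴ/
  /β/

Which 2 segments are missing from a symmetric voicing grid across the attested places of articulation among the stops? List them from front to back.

bilabial: voiceless /p/, voiced —.
alveolar: voiceless /t/, voiced /d/.
palatal: voiceless /c/, voiced /ɟ/.
velar: voiceless /k/, voiced /ɡ/.
uvular: voiceless /q/, voiced —.
Gaps, from front to back: bilabial lacks voiced (/b/); uvular lacks voiced (/ɢ/).

/b/, /ɢ/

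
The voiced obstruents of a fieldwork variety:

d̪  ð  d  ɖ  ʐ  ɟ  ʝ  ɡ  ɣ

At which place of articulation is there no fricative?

Stop: /d̪/ (dental), /d/ (alveolar), /ɖ/ (retroflex), /ɟ/ (palatal), /ɡ/ (velar).
Fricative: /ð/ (dental), /ʐ/ (retroflex), /ʝ/ (palatal), /ɣ/ (velar).
Every place of articulation has a fricative member except alveolar, where /z/ would be expected.

alveolar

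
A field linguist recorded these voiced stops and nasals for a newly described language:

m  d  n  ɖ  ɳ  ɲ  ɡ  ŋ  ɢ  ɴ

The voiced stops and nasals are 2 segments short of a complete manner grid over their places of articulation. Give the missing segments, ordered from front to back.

/b/, /ɟ/

place of articulation  oral stop  nasal   
bilabial          —         m       
alveolar          d         n       
retroflex         ɖ         ɳ       
palatal           —         ɲ       
velar             ɡ         ŋ       
uvular            ɢ         ɴ       
Gaps, from front to back: bilabial lacks oral stop (/b/); palatal lacks oral stop (/ɟ/).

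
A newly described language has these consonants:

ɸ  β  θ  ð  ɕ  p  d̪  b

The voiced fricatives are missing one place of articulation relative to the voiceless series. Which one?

alveolo-palatal

place of articulation  voiceless  voiced  
bilabial          ɸ         β       
dental            θ         ð       
alveolo-palatal   ɕ         —       
Every place of articulation has a voiced member except alveolo-palatal, where /ʑ/ would be expected.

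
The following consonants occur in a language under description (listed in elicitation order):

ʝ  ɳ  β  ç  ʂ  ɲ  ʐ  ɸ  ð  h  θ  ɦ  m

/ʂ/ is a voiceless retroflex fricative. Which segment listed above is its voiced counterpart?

/ʐ/

The voiced counterpart is a voiced retroflex fricative — in this inventory, /ʐ/.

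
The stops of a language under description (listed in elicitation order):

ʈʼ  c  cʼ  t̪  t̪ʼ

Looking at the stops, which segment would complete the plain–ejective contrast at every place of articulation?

/ʈ/

Plain: /t̪/ (dental), /c/ (palatal).
Ejective: /t̪ʼ/ (dental), /ʈʼ/ (retroflex), /cʼ/ (palatal).
The retroflex row has no plain member, so the gap is the plain retroflex stop /ʈ/.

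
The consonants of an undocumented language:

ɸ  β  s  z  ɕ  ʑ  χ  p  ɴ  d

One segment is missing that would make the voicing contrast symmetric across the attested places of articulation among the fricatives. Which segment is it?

/ʁ/

place of articulation  voiceless  voiced  
bilabial          ɸ         β       
alveolar          s         z       
alveolo-palatal   ɕ         ʑ       
uvular            χ         —       
The uvular row has no voiced member, so the gap is the voiced uvular fricative /ʁ/.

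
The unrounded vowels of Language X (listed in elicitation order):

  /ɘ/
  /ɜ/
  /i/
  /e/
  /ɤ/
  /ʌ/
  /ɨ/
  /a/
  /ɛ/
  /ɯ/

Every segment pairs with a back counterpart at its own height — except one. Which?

/a/

High: /i/ ~ /ɨ/ ~ /ɯ/
High-mid: /e/ ~ /ɘ/ ~ /ɤ/
Low-mid: /ɛ/ ~ /ɜ/ ~ /ʌ/
Low: only /a/ (front); no back partner.
So /a/ is the unpaired segment.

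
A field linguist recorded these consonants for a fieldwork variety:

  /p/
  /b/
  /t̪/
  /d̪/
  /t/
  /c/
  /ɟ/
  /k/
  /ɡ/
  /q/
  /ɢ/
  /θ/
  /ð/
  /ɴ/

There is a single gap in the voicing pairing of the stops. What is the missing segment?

Voiceless: /p/ (bilabial), /t̪/ (dental), /t/ (alveolar), /c/ (palatal), /k/ (velar), /q/ (uvular).
Voiced: /b/ (bilabial), /d̪/ (dental), /ɟ/ (palatal), /ɡ/ (velar), /ɢ/ (uvular).
The alveolar row has no voiced member, so the gap is the voiced alveolar stop /d/.

/d/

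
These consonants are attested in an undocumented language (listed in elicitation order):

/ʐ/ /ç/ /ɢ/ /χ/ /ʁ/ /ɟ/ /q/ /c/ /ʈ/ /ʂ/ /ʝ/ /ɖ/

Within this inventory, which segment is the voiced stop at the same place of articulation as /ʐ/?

/ʐ/ is a voiced retroflex fricative.
The voiced stop at the same place is a voiced retroflex stop — in this inventory, /ɖ/.

/ɖ/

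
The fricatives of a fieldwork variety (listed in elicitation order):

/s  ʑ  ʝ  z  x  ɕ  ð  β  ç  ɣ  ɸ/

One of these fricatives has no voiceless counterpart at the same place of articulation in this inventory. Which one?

Bilabial: /ɸ/ ~ /β/
Alveolar: /s/ ~ /z/
Alveolo-palatal: /ɕ/ ~ /ʑ/
Palatal: /ç/ ~ /ʝ/
Velar: /x/ ~ /ɣ/
Dental: only /ð/ (voiced); no voiceless partner.
So /ð/ is the unpaired segment.

/ð/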